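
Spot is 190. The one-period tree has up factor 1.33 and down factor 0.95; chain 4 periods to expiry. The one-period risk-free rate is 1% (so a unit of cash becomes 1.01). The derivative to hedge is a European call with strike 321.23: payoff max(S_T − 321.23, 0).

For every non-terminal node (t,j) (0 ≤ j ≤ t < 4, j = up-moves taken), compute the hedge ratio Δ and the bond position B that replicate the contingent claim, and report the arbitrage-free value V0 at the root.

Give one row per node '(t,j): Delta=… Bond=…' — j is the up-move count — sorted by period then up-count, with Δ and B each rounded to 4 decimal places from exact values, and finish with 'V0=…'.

(0,0): Delta=0.0966 Bond=-16.8641
(1,0): Delta=0.0369 Bond=-6.2563
(1,1): Delta=0.3240 Bond=-74.5072
(2,0): Delta=0.0000 Bond=0.0000
(2,1): Delta=0.1772 Bond=-40.0197
(2,2): Delta=0.8831 Bond=-263.1594
(3,0): Delta=0.0000 Bond=0.0000
(3,1): Delta=0.0000 Bond=0.0000
(3,2): Delta=0.8524 Bond=-255.9925
(3,3): Delta=1.0000 Bond=-318.0495
V0=1.4810

Under the risk-neutral measure, an up-move has probability p* = (R−d)/(u−d) = 0.1579 and values discount at R = 1.01.
Terminal payoffs: V(4,0)=0.0000, V(4,1)=0.0000, V(4,2)=0.0000, V(4,3)=103.4210, V(4,4)=273.2814
Node (3,0) S=162.9012: V=(p*·0.0000+(1−p*)·0.0000)/1.01=0.0000; Δ=(0.0000−0.0000)/(216.6587−154.7562)=0.0000; B=V−Δ·S=0.0000
Node (3,1) S=228.0618: V=(p*·0.0000+(1−p*)·0.0000)/1.01=0.0000; Δ=(0.0000−0.0000)/(303.3221−216.6587)=0.0000; B=V−Δ·S=0.0000
Node (3,2) S=319.2865: V=(p*·103.4210+(1−p*)·0.0000)/1.01=16.1679; Δ=(103.4210−0.0000)/(424.6510−303.3221)=0.8524; B=V−Δ·S=-255.9925
Node (3,3) S=447.0010: V=(p*·273.2814+(1−p*)·103.4210)/1.01=128.9515; Δ=(273.2814−103.4210)/(594.5114−424.6510)=1.0000; B=V−Δ·S=-318.0495
Node (2,0) S=171.4750: V=(p*·0.0000+(1−p*)·0.0000)/1.01=0.0000; Δ=(0.0000−0.0000)/(228.0618−162.9012)=0.0000; B=V−Δ·S=0.0000
Node (2,1) S=240.0650: V=(p*·16.1679+(1−p*)·0.0000)/1.01=2.5276; Δ=(16.1679−0.0000)/(319.2865−228.0617)=0.1772; B=V−Δ·S=-40.0197
Node (2,2) S=336.0910: V=(p*·128.9515+(1−p*)·16.1679)/1.01=33.6395; Δ=(128.9515−16.1679)/(447.0010−319.2865)=0.8831; B=V−Δ·S=-263.1594
Node (1,0) S=180.5000: V=(p*·2.5276+(1−p*)·0.0000)/1.01=0.3951; Δ=(2.5276−0.0000)/(240.0650−171.4750)=0.0369; B=V−Δ·S=-6.2563
Node (1,1) S=252.7000: V=(p*·33.6395+(1−p*)·2.5276)/1.01=7.3663; Δ=(33.6395−2.5276)/(336.0910−240.0650)=0.3240; B=V−Δ·S=-74.5072
Node (0,0) S=190.0000: V=(p*·7.3663+(1−p*)·0.3951)/1.01=1.4810; Δ=(7.3663−0.3951)/(252.7000−180.5000)=0.0966; B=V−Δ·S=-16.8641
The time-0 hedge costs 1.4810, which is the no-arbitrage price.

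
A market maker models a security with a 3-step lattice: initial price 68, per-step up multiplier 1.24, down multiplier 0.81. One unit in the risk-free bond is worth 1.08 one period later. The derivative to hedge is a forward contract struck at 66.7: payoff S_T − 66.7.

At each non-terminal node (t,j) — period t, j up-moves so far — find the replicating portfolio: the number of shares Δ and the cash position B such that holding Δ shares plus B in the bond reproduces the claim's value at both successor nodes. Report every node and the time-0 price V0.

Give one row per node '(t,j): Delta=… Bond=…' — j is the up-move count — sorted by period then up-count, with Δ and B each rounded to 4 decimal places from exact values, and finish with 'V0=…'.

No-arbitrage ⇒ martingale measure with p* = (R−d)/(u−d) = 0.6279.
Terminal values V(3,·): V(3,0)=-30.5620, V(3,1)=-11.3776, V(3,2)=17.9910, V(3,3)=62.9504
  t=2,j=0: stock 44.6148 → up 55.3224 (V=-11.3776), down 36.1380 (V=-30.5620). Price -17.1445; hedge Δ=1.0000, bond B=-61.7593.
  t=2,j=1: stock 68.2992 → up 84.6910 (V=17.9910), down 55.3224 (V=-11.3776). Price 6.5399; hedge Δ=1.0000, bond B=-61.7593.
  t=2,j=2: stock 104.5568 → up 129.6504 (V=62.9504), down 84.6910 (V=17.9910). Price 42.7975; hedge Δ=1.0000, bond B=-61.7593.
  t=1,j=0: stock 55.0800 → up 68.2992 (V=6.5399), down 44.6148 (V=-17.1445). Price -2.1045; hedge Δ=1.0000, bond B=-57.1845.
  t=1,j=1: stock 84.3200 → up 104.5568 (V=42.7975), down 68.2992 (V=6.5399). Price 27.1355; hedge Δ=1.0000, bond B=-57.1845.
  t=0,j=0: stock 68.0000 → up 84.3200 (V=27.1355), down 55.0800 (V=-2.1045). Price 15.0514; hedge Δ=1.0000, bond B=-52.9486.
Check: Δ(0,0)·S0 + B(0,0) = 15.0514 = V0.

(0,0): Delta=1.0000 Bond=-52.9486
(1,0): Delta=1.0000 Bond=-57.1845
(1,1): Delta=1.0000 Bond=-57.1845
(2,0): Delta=1.0000 Bond=-61.7593
(2,1): Delta=1.0000 Bond=-61.7593
(2,2): Delta=1.0000 Bond=-61.7593
V0=15.0514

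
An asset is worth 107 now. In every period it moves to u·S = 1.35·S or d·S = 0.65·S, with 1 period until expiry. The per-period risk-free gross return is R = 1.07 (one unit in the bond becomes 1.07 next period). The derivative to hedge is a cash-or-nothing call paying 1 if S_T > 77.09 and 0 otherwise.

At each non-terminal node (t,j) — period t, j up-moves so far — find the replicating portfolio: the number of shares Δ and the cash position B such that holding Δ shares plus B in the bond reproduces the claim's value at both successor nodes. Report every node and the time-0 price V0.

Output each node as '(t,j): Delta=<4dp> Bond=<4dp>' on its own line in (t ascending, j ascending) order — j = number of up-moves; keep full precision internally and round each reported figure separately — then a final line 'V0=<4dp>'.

No-arbitrage ⇒ martingale measure with p* = (R−d)/(u−d) = 0.6000.
Payoff layer (t=1): V(1,0)=0.0000, V(1,1)=1.0000
(0,0): S=107.0000. Δ = (V_up−V_dn)/(S_up−S_dn) = (1.0000−0.0000)/(144.4500−69.5500) = 0.0134. V = [p*·1.0000 + (1−p*)·0.0000]/1.07 = 0.5607. B = V − Δ·S = -0.8678.
Check: Δ(0,0)·S0 + B(0,0) = 0.5607 = V0.

(0,0): Delta=0.0134 Bond=-0.8678
V0=0.5607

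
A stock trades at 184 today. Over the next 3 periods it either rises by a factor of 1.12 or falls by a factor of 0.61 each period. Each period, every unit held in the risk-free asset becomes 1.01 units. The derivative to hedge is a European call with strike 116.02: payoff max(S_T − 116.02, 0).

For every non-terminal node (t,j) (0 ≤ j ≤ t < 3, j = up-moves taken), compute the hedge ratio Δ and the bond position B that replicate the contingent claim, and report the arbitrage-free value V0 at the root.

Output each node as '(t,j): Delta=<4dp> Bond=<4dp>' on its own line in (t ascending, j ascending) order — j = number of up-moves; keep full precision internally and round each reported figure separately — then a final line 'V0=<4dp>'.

(0,0): Delta=0.8440 Bond=-79.0009
(1,0): Delta=0.3361 Bond=-22.7824
(1,1): Delta=0.9201 Bond=-95.4683
(2,0): Delta=0.0000 Bond=0.0000
(2,1): Delta=0.3864 Bond=-29.3381
(2,2): Delta=1.0000 Bond=-114.8713
V0=76.2946

Since d<R<u, set p* = (R−d)/(u−d) = 0.7843; price each node as the discounted p*-expectation of its children.
Payoff layer (t=3): V(3,0)=0.0000, V(3,1)=0.0000, V(3,2)=24.7739, V(3,3)=142.4868
  t=2,j=0: stock 68.4664 → up 76.6824 (V=0.0000), down 41.7645 (V=0.0000). Price 0.0000; hedge Δ=0.0000, bond B=0.0000.
  t=2,j=1: stock 125.7088 → up 140.7939 (V=24.7739), down 76.6824 (V=0.0000). Price 19.2381; hedge Δ=0.3864, bond B=-29.3381.
  t=2,j=2: stock 230.8096 → up 258.5068 (V=142.4868), down 140.7939 (V=24.7739). Price 115.9383; hedge Δ=1.0000, bond B=-114.8713.
  t=1,j=0: stock 112.2400 → up 125.7088 (V=19.2381), down 68.4664 (V=0.0000). Price 14.9393; hedge Δ=0.3361, bond B=-22.7824.
  t=1,j=1: stock 206.0800 → up 230.8096 (V=115.9383), down 125.7088 (V=19.2381). Price 94.1400; hedge Δ=0.9201, bond B=-95.4683.
  t=0,j=0: stock 184.0000 → up 206.0800 (V=94.1400), down 112.2400 (V=14.9393). Price 76.2946; hedge Δ=0.8440, bond B=-79.0009.
Check: Δ(0,0)·S0 + B(0,0) = 76.2946 = V0.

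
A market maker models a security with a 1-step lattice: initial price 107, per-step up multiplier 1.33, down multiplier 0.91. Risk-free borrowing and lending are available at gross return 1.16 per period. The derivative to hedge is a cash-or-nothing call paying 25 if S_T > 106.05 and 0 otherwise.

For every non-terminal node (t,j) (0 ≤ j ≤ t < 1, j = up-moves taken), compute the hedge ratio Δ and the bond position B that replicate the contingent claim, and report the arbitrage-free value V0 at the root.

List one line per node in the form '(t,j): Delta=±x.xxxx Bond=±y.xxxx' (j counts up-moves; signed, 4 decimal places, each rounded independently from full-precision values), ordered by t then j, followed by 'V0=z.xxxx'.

The replicating-portfolio and risk-neutral prices coincide; use p* = (1.16−0.91)/(1.33−0.91) = 0.5952 for the latter.
Payoff layer (t=1): V(1,0)=0.0000, V(1,1)=25.0000
Node (0,0) S=107.0000: V=(p*·25.0000+(1−p*)·0.0000)/1.16=12.8284; Δ=(25.0000−0.0000)/(142.3100−97.3700)=0.5563; B=V−Δ·S=-46.6954
The time-0 hedge costs 12.8284, which is the no-arbitrage price.

(0,0): Delta=0.5563 Bond=-46.6954
V0=12.8284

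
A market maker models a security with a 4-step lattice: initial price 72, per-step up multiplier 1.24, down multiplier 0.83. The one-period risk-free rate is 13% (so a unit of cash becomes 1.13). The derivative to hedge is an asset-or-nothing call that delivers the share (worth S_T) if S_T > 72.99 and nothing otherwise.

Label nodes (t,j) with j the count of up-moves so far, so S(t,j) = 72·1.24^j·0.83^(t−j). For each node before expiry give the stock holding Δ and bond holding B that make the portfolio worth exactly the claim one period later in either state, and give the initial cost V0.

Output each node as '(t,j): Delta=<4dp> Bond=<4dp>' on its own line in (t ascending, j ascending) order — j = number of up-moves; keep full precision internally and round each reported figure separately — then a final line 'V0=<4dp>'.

Risk-neutral probability p* = (R−d)/(u−d) = (1.13−0.83)/(1.24−0.83) = 0.7317.
Terminal payoffs: V(4,0)=0.0000, V(4,1)=0.0000, V(4,2)=76.2662, V(4,3)=113.9399, V(4,4)=170.2234
Node (3,0) S=41.1687: V=(p*·0.0000+(1−p*)·0.0000)/1.13=0.0000; Δ=(0.0000−0.0000)/(51.0491−34.1700)=0.0000; B=V−Δ·S=0.0000
Node (3,1) S=61.5050: V=(p*·76.2662+(1−p*)·0.0000)/1.13=49.3845; Δ=(76.2662−0.0000)/(76.2662−51.0491)=3.0244; B=V−Δ·S=-136.6306
Node (3,2) S=91.8870: V=(p*·113.9399+(1−p*)·76.2662)/1.13=91.8870; Δ=(113.9399−76.2662)/(113.9399−76.2662)=1.0000; B=V−Δ·S=0.0000
Node (3,3) S=137.2769: V=(p*·170.2234+(1−p*)·113.9399)/1.13=137.2769; Δ=(170.2234−113.9399)/(170.2234−113.9399)=1.0000; B=V−Δ·S=0.0000
Node (2,0) S=49.6008: V=(p*·49.3845+(1−p*)·0.0000)/1.13=31.9779; Δ=(49.3845−0.0000)/(61.5050−41.1687)=2.4284; B=V−Δ·S=-88.4722
Node (2,1) S=74.1024: V=(p*·91.8870+(1−p*)·49.3845)/1.13=71.2247; Δ=(91.8870−49.3845)/(91.8870−61.5050)=1.3989; B=V−Δ·S=-32.4398
Node (2,2) S=110.7072: V=(p*·137.2769+(1−p*)·91.8870)/1.13=110.7072; Δ=(137.2769−91.8870)/(137.2769−91.8870)=1.0000; B=V−Δ·S=0.0000
Node (1,0) S=59.7600: V=(p*·71.2247+(1−p*)·31.9779)/1.13=53.7124; Δ=(71.2247−31.9779)/(74.1024−49.6008)=1.6018; B=V−Δ·S=-42.0114
Node (1,1) S=89.2800: V=(p*·110.7072+(1−p*)·71.2247)/1.13=88.5968; Δ=(110.7072−71.2247)/(110.7072−74.1024)=1.0786; B=V−Δ·S=-7.7021
Node (0,0) S=72.0000: V=(p*·88.5968+(1−p*)·53.7124)/1.13=70.1217; Δ=(88.5968−53.7124)/(89.2800−59.7600)=1.1817; B=V−Δ·S=-14.9620
Each (Δ,B) replicates both successor values, so the strategy is self-financing and V0 is arbitrage-free.

(0,0): Delta=1.1817 Bond=-14.9620
(1,0): Delta=1.6018 Bond=-42.0114
(1,1): Delta=1.0786 Bond=-7.7021
(2,0): Delta=2.4284 Bond=-88.4722
(2,1): Delta=1.3989 Bond=-32.4398
(2,2): Delta=1.0000 Bond=0.0000
(3,0): Delta=0.0000 Bond=0.0000
(3,1): Delta=3.0244 Bond=-136.6306
(3,2): Delta=1.0000 Bond=0.0000
(3,3): Delta=1.0000 Bond=0.0000
V0=70.1217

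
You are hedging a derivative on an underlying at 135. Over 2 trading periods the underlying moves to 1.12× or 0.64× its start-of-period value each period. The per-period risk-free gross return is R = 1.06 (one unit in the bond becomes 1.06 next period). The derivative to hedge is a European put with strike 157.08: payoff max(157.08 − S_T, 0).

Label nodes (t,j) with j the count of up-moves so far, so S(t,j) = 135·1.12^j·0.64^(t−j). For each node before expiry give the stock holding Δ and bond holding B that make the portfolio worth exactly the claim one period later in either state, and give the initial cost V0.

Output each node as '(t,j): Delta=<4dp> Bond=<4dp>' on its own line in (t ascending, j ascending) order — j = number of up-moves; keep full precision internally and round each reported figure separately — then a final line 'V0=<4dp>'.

The replicating-portfolio and risk-neutral prices coincide; use p* = (1.06−0.64)/(1.12−0.64) = 0.8750 for the latter.
Terminal payoffs: V(2,0)=101.7840, V(2,1)=60.3120, V(2,2)=0.0000
(1,0): S=86.4000. Δ = (V_up−V_dn)/(S_up−S_dn) = (60.3120−101.7840)/(96.7680−55.2960) = -1.0000. V = [p*·60.3120 + (1−p*)·101.7840]/1.06 = 61.7887. B = V − Δ·S = 148.1887.
(1,1): S=151.2000. Δ = (V_up−V_dn)/(S_up−S_dn) = (0.0000−60.3120)/(169.3440−96.7680) = -0.8310. V = [p*·0.0000 + (1−p*)·60.3120]/1.06 = 7.1123. B = V − Δ·S = 132.7623.
(0,0): S=135.0000. Δ = (V_up−V_dn)/(S_up−S_dn) = (7.1123−61.7887)/(151.2000−86.4000) = -0.8438. V = [p*·7.1123 + (1−p*)·61.7887]/1.06 = 13.1574. B = V − Δ·S = 127.0666.
Check: Δ(0,0)·S0 + B(0,0) = 13.1574 = V0.

(0,0): Delta=-0.8438 Bond=127.0666
(1,0): Delta=-1.0000 Bond=148.1887
(1,1): Delta=-0.8310 Bond=132.7623
V0=13.1574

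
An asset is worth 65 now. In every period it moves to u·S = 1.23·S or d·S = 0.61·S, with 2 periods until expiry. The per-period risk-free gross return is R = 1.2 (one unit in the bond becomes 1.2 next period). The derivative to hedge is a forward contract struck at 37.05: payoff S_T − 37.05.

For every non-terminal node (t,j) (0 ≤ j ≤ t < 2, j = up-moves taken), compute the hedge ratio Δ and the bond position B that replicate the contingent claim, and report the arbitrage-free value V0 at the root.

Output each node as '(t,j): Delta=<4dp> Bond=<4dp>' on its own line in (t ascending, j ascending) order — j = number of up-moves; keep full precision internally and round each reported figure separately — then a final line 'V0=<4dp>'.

(0,0): Delta=1.0000 Bond=-25.7292
(1,0): Delta=1.0000 Bond=-30.8750
(1,1): Delta=1.0000 Bond=-30.8750
V0=39.2708

Since d<R<u, set p* = (R−d)/(u−d) = 0.9516; price each node as the discounted p*-expectation of its children.
Terminal values V(2,·): V(2,0)=-12.8635, V(2,1)=11.7195, V(2,2)=61.2885
(1,0): S=39.6500. Δ = (V_up−V_dn)/(S_up−S_dn) = (11.7195−-12.8635)/(48.7695−24.1865) = 1.0000. V = [p*·11.7195 + (1−p*)·-12.8635]/1.2 = 8.7750. B = V − Δ·S = -30.8750.
(1,1): S=79.9500. Δ = (V_up−V_dn)/(S_up−S_dn) = (61.2885−11.7195)/(98.3385−48.7695) = 1.0000. V = [p*·61.2885 + (1−p*)·11.7195]/1.2 = 49.0750. B = V − Δ·S = -30.8750.
(0,0): S=65.0000. Δ = (V_up−V_dn)/(S_up−S_dn) = (49.0750−8.7750)/(79.9500−39.6500) = 1.0000. V = [p*·49.0750 + (1−p*)·8.7750]/1.2 = 39.2708. B = V − Δ·S = -25.7292.
Check: Δ(0,0)·S0 + B(0,0) = 39.2708 = V0.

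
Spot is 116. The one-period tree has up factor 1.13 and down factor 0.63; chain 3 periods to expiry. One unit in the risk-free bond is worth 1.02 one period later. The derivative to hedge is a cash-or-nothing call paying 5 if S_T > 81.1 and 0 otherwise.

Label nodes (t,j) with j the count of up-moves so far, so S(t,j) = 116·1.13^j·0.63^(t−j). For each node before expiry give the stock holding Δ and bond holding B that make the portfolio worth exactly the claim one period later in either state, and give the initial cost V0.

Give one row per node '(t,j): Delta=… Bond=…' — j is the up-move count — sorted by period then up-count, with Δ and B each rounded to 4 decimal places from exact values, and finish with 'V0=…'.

No-arbitrage ⇒ martingale measure with p* = (R−d)/(u−d) = 0.7800.
At expiry t=3: V(3,0)=0.0000, V(3,1)=0.0000, V(3,2)=5.0000, V(3,3)=5.0000
(2,0): S=46.0404. Δ = (V_up−V_dn)/(S_up−S_dn) = (0.0000−0.0000)/(52.0257−29.0055) = 0.0000. V = [p*·0.0000 + (1−p*)·0.0000]/1.02 = 0.0000. B = V − Δ·S = 0.0000.
(2,1): S=82.5804. Δ = (V_up−V_dn)/(S_up−S_dn) = (5.0000−0.0000)/(93.3159−52.0257) = 0.1211. V = [p*·5.0000 + (1−p*)·0.0000]/1.02 = 3.8235. B = V − Δ·S = -6.1765.
(2,2): S=148.1204. Δ = (V_up−V_dn)/(S_up−S_dn) = (5.0000−5.0000)/(167.3761−93.3159) = 0.0000. V = [p*·5.0000 + (1−p*)·5.0000]/1.02 = 4.9020. B = V − Δ·S = 4.9020.
(1,0): S=73.0800. Δ = (V_up−V_dn)/(S_up−S_dn) = (3.8235−0.0000)/(82.5804−46.0404) = 0.1046. V = [p*·3.8235 + (1−p*)·0.0000]/1.02 = 2.9239. B = V − Δ·S = -4.7232.
(1,1): S=131.0800. Δ = (V_up−V_dn)/(S_up−S_dn) = (4.9020−3.8235)/(148.1204−82.5804) = 0.0165. V = [p*·4.9020 + (1−p*)·3.8235]/1.02 = 4.5732. B = V − Δ·S = 2.4164.
(0,0): S=116.0000. Δ = (V_up−V_dn)/(S_up−S_dn) = (4.5732−2.9239)/(131.0800−73.0800) = 0.0284. V = [p*·4.5732 + (1−p*)·2.9239]/1.02 = 4.1278. B = V − Δ·S = 0.8291.
Check: Δ(0,0)·S0 + B(0,0) = 4.1278 = V0.

(0,0): Delta=0.0284 Bond=0.8291
(1,0): Delta=0.1046 Bond=-4.7232
(1,1): Delta=0.0165 Bond=2.4164
(2,0): Delta=0.0000 Bond=0.0000
(2,1): Delta=0.1211 Bond=-6.1765
(2,2): Delta=0.0000 Bond=4.9020
V0=4.1278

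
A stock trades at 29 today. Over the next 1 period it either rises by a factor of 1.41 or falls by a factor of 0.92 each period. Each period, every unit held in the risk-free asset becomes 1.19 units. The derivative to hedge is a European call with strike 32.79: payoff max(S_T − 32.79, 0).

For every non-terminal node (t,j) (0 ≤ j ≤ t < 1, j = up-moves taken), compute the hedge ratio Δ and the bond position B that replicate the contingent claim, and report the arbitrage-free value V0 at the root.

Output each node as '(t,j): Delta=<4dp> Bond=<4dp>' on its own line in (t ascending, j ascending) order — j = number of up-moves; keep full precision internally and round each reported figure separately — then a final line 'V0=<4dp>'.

(0,0): Delta=0.5700 Bond=-12.7800
V0=3.7506

Risk-neutral probability p* = (R−d)/(u−d) = (1.19−0.92)/(1.41−0.92) = 0.5510.
Payoff layer (t=1): V(1,0)=0.0000, V(1,1)=8.1000
  t=0,j=0: stock 29.0000 → up 40.8900 (V=8.1000), down 26.6800 (V=0.0000). Price 3.7506; hedge Δ=0.5700, bond B=-12.7800.
Each (Δ,B) replicates both successor values, so the strategy is self-financing and V0 is arbitrage-free.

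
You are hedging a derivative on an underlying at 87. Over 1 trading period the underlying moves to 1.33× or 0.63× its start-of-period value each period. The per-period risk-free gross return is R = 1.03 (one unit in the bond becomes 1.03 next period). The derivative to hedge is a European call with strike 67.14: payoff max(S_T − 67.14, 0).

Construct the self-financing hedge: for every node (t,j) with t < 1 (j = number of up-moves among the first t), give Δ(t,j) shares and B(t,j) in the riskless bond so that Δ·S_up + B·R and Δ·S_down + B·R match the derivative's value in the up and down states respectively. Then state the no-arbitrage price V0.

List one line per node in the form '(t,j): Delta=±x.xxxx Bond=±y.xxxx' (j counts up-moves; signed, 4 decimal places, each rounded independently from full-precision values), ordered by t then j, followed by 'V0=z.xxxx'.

Risk-neutral probability p* = (R−d)/(u−d) = (1.03−0.63)/(1.33−0.63) = 0.5714.
At expiry t=1: V(1,0)=0.0000, V(1,1)=48.5700
  t=0,j=0: stock 87.0000 → up 115.7100 (V=48.5700), down 54.8100 (V=0.0000). Price 26.9459; hedge Δ=0.7975, bond B=-42.4398.
Each (Δ,B) replicates both successor values, so the strategy is self-financing and V0 is arbitrage-free.

(0,0): Delta=0.7975 Bond=-42.4398
V0=26.9459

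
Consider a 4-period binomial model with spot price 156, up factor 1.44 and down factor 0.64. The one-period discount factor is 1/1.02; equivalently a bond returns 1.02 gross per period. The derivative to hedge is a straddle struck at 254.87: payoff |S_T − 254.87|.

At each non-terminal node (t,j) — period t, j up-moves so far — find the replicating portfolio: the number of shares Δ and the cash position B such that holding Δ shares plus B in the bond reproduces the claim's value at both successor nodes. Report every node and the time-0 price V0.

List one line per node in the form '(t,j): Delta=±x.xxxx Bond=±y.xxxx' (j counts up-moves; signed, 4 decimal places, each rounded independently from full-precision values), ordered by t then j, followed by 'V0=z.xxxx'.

No-arbitrage ⇒ martingale measure with p* = (R−d)/(u−d) = 0.4750.
Terminal values V(4,·): V(4,0)=228.6975, V(4,1)=195.9820, V(4,2)=122.3719, V(4,3)=43.2506, V(4,4)=415.9014
(3,0): S=40.8945. Δ = (V_up−V_dn)/(S_up−S_dn) = (195.9820−228.6975)/(58.8880−26.1725) = -1.0000. V = [p*·195.9820 + (1−p*)·228.6975]/1.02 = 208.9781. B = V − Δ·S = 249.8725.
(3,1): S=92.0125. Δ = (V_up−V_dn)/(S_up−S_dn) = (122.3719−195.9820)/(132.4981−58.8880) = -1.0000. V = [p*·122.3719 + (1−p*)·195.9820]/1.02 = 157.8600. B = V − Δ·S = 249.8725.
(3,2): S=207.0282. Δ = (V_up−V_dn)/(S_up−S_dn) = (43.2506−122.3719)/(298.1206−132.4981) = -0.4777. V = [p*·43.2506 + (1−p*)·122.3719]/1.02 = 83.1268. B = V − Δ·S = 182.0284.
(3,3): S=465.8135. Δ = (V_up−V_dn)/(S_up−S_dn) = (415.9014−43.2506)/(670.7714−298.1206) = 1.0000. V = [p*·415.9014 + (1−p*)·43.2506]/1.02 = 215.9410. B = V − Δ·S = -249.8725.
(2,0): S=63.8976. Δ = (V_up−V_dn)/(S_up−S_dn) = (157.8600−208.9781)/(92.0125−40.8945) = -1.0000. V = [p*·157.8600 + (1−p*)·208.9781]/1.02 = 181.0755. B = V − Δ·S = 244.9731.
(2,1): S=143.7696. Δ = (V_up−V_dn)/(S_up−S_dn) = (83.1268−157.8600)/(207.0282−92.0125) = -0.6498. V = [p*·83.1268 + (1−p*)·157.8600]/1.02 = 119.9625. B = V − Δ·S = 213.3790.
(2,2): S=323.4816. Δ = (V_up−V_dn)/(S_up−S_dn) = (215.9410−83.1268)/(465.8135−207.0282) = 0.5132. V = [p*·215.9410 + (1−p*)·83.1268]/1.02 = 143.3466. B = V − Δ·S = -22.6711.
(1,0): S=99.8400. Δ = (V_up−V_dn)/(S_up−S_dn) = (119.9625−181.0755)/(143.7696−63.8976) = -0.7651. V = [p*·119.9625 + (1−p*)·181.0755]/1.02 = 149.0655. B = V − Δ·S = 225.4568.
(1,1): S=224.6400. Δ = (V_up−V_dn)/(S_up−S_dn) = (143.3466−119.9625)/(323.4816−143.7696) = 0.1301. V = [p*·143.3466 + (1−p*)·119.9625]/1.02 = 128.4999. B = V − Δ·S = 99.2698.
(0,0): S=156.0000. Δ = (V_up−V_dn)/(S_up−S_dn) = (128.4999−149.0655)/(224.6400−99.8400) = -0.1648. V = [p*·128.4999 + (1−p*)·149.0655]/1.02 = 136.5655. B = V − Δ·S = 162.2725.
Each (Δ,B) replicates both successor values, so the strategy is self-financing and V0 is arbitrage-free.

(0,0): Delta=-0.1648 Bond=162.2725
(1,0): Delta=-0.7651 Bond=225.4568
(1,1): Delta=0.1301 Bond=99.2698
(2,0): Delta=-1.0000 Bond=244.9731
(2,1): Delta=-0.6498 Bond=213.3790
(2,2): Delta=0.5132 Bond=-22.6711
(3,0): Delta=-1.0000 Bond=249.8725
(3,1): Delta=-1.0000 Bond=249.8725
(3,2): Delta=-0.4777 Bond=182.0284
(3,3): Delta=1.0000 Bond=-249.8725
V0=136.5655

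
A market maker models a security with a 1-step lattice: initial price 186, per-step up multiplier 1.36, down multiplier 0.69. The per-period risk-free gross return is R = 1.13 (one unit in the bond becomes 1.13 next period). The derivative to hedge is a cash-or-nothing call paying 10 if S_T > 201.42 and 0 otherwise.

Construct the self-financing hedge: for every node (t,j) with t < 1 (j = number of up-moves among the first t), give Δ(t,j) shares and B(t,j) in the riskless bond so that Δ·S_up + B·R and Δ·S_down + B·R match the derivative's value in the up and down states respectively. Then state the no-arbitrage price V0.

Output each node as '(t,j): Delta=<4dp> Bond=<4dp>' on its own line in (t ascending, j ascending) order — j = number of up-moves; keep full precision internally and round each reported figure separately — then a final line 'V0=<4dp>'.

(0,0): Delta=0.0802 Bond=-9.1137
V0=5.8116

The replicating-portfolio and risk-neutral prices coincide; use p* = (1.13−0.69)/(1.36−0.69) = 0.6567 for the latter.
Terminal values V(1,·): V(1,0)=0.0000, V(1,1)=10.0000
  t=0,j=0: stock 186.0000 → up 252.9600 (V=10.0000), down 128.3400 (V=0.0000). Price 5.8116; hedge Δ=0.0802, bond B=-9.1137.
The time-0 hedge costs 5.8116, which is the no-arbitrage price.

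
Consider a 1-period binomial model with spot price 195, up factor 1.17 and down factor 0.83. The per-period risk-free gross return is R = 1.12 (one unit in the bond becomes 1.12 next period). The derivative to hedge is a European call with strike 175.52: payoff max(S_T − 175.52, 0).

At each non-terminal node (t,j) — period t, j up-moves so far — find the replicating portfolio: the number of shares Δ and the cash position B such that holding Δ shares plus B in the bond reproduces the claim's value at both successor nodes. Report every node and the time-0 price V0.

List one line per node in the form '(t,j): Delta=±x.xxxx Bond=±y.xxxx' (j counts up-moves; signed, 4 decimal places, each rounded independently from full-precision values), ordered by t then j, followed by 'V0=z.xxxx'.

The replicating-portfolio and risk-neutral prices coincide; use p* = (1.12−0.83)/(1.17−0.83) = 0.8529 for the latter.
Terminal payoffs: V(1,0)=0.0000, V(1,1)=52.6300
Node (0,0) S=195.0000: V=(p*·52.6300+(1−p*)·0.0000)/1.12=40.0806; Δ=(52.6300−0.0000)/(228.1500−161.8500)=0.7938; B=V−Δ·S=-114.7135
The time-0 hedge costs 40.0806, which is the no-arbitrage price.

(0,0): Delta=0.7938 Bond=-114.7135
V0=40.0806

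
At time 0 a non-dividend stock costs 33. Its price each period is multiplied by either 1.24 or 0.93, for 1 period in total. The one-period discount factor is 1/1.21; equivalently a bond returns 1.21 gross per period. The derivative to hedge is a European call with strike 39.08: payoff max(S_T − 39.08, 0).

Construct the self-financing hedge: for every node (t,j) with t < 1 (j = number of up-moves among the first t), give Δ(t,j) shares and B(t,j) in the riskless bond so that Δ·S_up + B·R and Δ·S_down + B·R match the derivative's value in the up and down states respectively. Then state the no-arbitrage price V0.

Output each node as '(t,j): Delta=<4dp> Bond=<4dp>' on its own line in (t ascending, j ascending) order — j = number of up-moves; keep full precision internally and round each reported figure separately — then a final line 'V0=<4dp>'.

(0,0): Delta=0.1799 Bond=-4.5620
V0=1.3735

The replicating-portfolio and risk-neutral prices coincide; use p* = (1.21−0.93)/(1.24−0.93) = 0.9032 for the latter.
Terminal payoffs: V(1,0)=0.0000, V(1,1)=1.8400
  t=0,j=0: stock 33.0000 → up 40.9200 (V=1.8400), down 30.6900 (V=0.0000). Price 1.3735; hedge Δ=0.1799, bond B=-4.5620.
The time-0 hedge costs 1.3735, which is the no-arbitrage price.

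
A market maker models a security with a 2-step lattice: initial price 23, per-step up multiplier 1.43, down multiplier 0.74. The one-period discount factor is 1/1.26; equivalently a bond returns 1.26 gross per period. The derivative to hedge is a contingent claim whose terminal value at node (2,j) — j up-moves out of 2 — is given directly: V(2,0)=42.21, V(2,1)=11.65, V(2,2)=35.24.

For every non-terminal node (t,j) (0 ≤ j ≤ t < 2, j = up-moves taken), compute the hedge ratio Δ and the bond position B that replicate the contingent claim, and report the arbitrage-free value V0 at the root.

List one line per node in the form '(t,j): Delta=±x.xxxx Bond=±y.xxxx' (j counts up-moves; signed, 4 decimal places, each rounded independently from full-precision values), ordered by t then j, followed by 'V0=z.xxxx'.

The replicating-portfolio and risk-neutral prices coincide; use p* = (1.26−0.74)/(1.43−0.74) = 0.7536 for the latter.
Terminal values V(2,·): V(2,0)=42.2100, V(2,1)=11.6500, V(2,2)=35.2400
  t=1,j=0: stock 17.0200 → up 24.3386 (V=11.6500), down 12.5948 (V=42.2100). Price 15.2216; hedge Δ=-2.6022, bond B=59.5115.
  t=1,j=1: stock 32.8900 → up 47.0327 (V=35.2400), down 24.3386 (V=11.6500). Price 23.3555; hedge Δ=1.0395, bond B=-10.8329.
  t=0,j=0: stock 23.0000 → up 32.8900 (V=23.3555), down 17.0200 (V=15.2216). Price 16.9457; hedge Δ=0.5125, bond B=5.1574.
Check: Δ(0,0)·S0 + B(0,0) = 16.9457 = V0.

(0,0): Delta=0.5125 Bond=5.1574
(1,0): Delta=-2.6022 Bond=59.5115
(1,1): Delta=1.0395 Bond=-10.8329
V0=16.9457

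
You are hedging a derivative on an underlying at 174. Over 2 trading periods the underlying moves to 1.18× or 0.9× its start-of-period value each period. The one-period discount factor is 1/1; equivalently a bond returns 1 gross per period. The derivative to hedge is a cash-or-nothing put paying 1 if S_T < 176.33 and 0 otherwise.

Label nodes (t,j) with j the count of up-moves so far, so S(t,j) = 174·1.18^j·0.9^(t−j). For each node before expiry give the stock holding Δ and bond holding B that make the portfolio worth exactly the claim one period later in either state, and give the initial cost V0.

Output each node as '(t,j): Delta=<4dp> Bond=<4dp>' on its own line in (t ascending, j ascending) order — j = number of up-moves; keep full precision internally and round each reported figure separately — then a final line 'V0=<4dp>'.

Risk-neutral probability p* = (R−d)/(u−d) = (1−0.9)/(1.18−0.9) = 0.3571.
Terminal payoffs: V(2,0)=1.0000, V(2,1)=0.0000, V(2,2)=0.0000
Node (1,0) S=156.6000: V=(p*·0.0000+(1−p*)·1.0000)/1=0.6429; Δ=(0.0000−1.0000)/(184.7880−140.9400)=-0.0228; B=V−Δ·S=4.2143
Node (1,1) S=205.3200: V=(p*·0.0000+(1−p*)·0.0000)/1=0.0000; Δ=(0.0000−0.0000)/(242.2776−184.7880)=0.0000; B=V−Δ·S=0.0000
Node (0,0) S=174.0000: V=(p*·0.0000+(1−p*)·0.6429)/1=0.4133; Δ=(0.0000−0.6429)/(205.3200−156.6000)=-0.0132; B=V−Δ·S=2.7092
Root portfolio cost Δ·174+B reproduces V0=0.4133.

(0,0): Delta=-0.0132 Bond=2.7092
(1,0): Delta=-0.0228 Bond=4.2143
(1,1): Delta=0.0000 Bond=0.0000
V0=0.4133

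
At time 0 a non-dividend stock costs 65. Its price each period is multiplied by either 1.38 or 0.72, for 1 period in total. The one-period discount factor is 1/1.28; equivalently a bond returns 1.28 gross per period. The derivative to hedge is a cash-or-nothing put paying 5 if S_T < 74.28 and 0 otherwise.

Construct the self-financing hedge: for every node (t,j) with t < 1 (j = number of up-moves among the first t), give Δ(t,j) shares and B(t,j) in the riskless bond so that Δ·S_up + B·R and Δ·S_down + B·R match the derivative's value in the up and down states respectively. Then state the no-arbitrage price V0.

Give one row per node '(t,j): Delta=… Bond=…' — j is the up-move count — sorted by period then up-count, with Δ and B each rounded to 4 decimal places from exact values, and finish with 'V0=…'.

(0,0): Delta=-0.1166 Bond=8.1676
V0=0.5919

The replicating-portfolio and risk-neutral prices coincide; use p* = (1.28−0.72)/(1.38−0.72) = 0.8485 for the latter.
Terminal payoffs: V(1,0)=5.0000, V(1,1)=0.0000
Node (0,0) S=65.0000: V=(p*·0.0000+(1−p*)·5.0000)/1.28=0.5919; Δ=(0.0000−5.0000)/(89.7000−46.8000)=-0.1166; B=V−Δ·S=8.1676
Each (Δ,B) replicates both successor values, so the strategy is self-financing and V0 is arbitrage-free.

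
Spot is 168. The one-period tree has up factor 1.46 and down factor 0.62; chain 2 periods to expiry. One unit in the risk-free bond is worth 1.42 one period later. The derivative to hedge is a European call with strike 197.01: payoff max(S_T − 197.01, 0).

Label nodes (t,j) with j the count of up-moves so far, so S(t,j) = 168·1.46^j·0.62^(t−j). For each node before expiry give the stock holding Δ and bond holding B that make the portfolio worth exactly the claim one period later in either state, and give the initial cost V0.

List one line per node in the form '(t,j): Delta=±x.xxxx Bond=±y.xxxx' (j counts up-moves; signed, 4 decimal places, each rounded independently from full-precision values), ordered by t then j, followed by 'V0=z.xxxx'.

No-arbitrage ⇒ martingale measure with p* = (R−d)/(u−d) = 0.9524.
Terminal values V(2,·): V(2,0)=0.0000, V(2,1)=0.0000, V(2,2)=161.0988
(1,0): S=104.1600. Δ = (V_up−V_dn)/(S_up−S_dn) = (0.0000−0.0000)/(152.0736−64.5792) = 0.0000. V = [p*·0.0000 + (1−p*)·0.0000]/1.42 = 0.0000. B = V − Δ·S = 0.0000.
(1,1): S=245.2800. Δ = (V_up−V_dn)/(S_up−S_dn) = (161.0988−0.0000)/(358.1088−152.0736) = 0.7819. V = [p*·161.0988 + (1−p*)·0.0000]/1.42 = 108.0475. B = V − Δ·S = -83.7368.
(0,0): S=168.0000. Δ = (V_up−V_dn)/(S_up−S_dn) = (108.0475−0.0000)/(245.2800−104.1600) = 0.7656. V = [p*·108.0475 + (1−p*)·0.0000]/1.42 = 72.4665. B = V − Δ·S = -56.1615.
Each (Δ,B) replicates both successor values, so the strategy is self-financing and V0 is arbitrage-free.

(0,0): Delta=0.7656 Bond=-56.1615
(1,0): Delta=0.0000 Bond=0.0000
(1,1): Delta=0.7819 Bond=-83.7368
V0=72.4665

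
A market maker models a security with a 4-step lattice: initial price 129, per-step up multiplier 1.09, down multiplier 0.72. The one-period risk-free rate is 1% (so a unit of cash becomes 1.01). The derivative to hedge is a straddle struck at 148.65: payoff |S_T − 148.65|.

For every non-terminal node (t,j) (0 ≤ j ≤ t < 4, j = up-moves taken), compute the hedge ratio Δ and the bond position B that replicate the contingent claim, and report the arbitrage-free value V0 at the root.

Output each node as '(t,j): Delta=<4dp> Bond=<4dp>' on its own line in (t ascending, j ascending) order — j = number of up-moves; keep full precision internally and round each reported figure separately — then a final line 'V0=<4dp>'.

(0,0): Delta=-0.3451 Bond=82.6239
(1,0): Delta=-1.0000 Bond=144.2782
(1,1): Delta=-0.2258 Bond=66.6700
(2,0): Delta=-1.0000 Bond=145.7210
(2,1): Delta=-1.0000 Bond=145.7210
(2,2): Delta=-0.0847 Bond=45.7134
(3,0): Delta=-1.0000 Bond=147.1782
(3,1): Delta=-1.0000 Bond=147.1782
(3,2): Delta=-1.0000 Bond=147.1782
(3,3): Delta=0.0821 Bond=18.3064
V0=38.1073

No-arbitrage ⇒ martingale measure with p* = (R−d)/(u−d) = 0.7838.
Terminal values V(4,·): V(4,0)=113.9827, V(4,1)=96.1676, V(4,2)=69.1975, V(4,3)=28.3677, V(4,4)=33.4440
Node (3,0) S=48.1490: V=(p*·96.1676+(1−p*)·113.9827)/1.01=99.0292; Δ=(96.1676−113.9827)/(52.4824−34.6673)=-1.0000; B=V−Δ·S=147.1782
Node (3,1) S=72.8922: V=(p*·69.1975+(1−p*)·96.1676)/1.01=74.2860; Δ=(69.1975−96.1676)/(79.4525−52.4824)=-1.0000; B=V−Δ·S=147.1782
Node (3,2) S=110.3507: V=(p*·28.3677+(1−p*)·69.1975)/1.01=36.8275; Δ=(28.3677−69.1975)/(120.2823−79.4525)=-1.0000; B=V−Δ·S=147.1782
Node (3,3) S=167.0587: V=(p*·33.4440+(1−p*)·28.3677)/1.01=32.0262; Δ=(33.4440−28.3677)/(182.0940−120.2823)=0.0821; B=V−Δ·S=18.3064
Node (2,0) S=66.8736: V=(p*·74.2860+(1−p*)·99.0292)/1.01=78.8474; Δ=(74.2860−99.0292)/(72.8922−48.1490)=-1.0000; B=V−Δ·S=145.7210
Node (2,1) S=101.2392: V=(p*·36.8275+(1−p*)·74.2860)/1.01=44.4818; Δ=(36.8275−74.2860)/(110.3507−72.8922)=-1.0000; B=V−Δ·S=145.7210
Node (2,2) S=153.2649: V=(p*·32.0262+(1−p*)·36.8275)/1.01=32.7369; Δ=(32.0262−36.8275)/(167.0587−110.3507)=-0.0847; B=V−Δ·S=45.7134
Node (1,0) S=92.8800: V=(p*·44.4818+(1−p*)·78.8474)/1.01=51.3982; Δ=(44.4818−78.8474)/(101.2392−66.8736)=-1.0000; B=V−Δ·S=144.2782
Node (1,1) S=140.6100: V=(p*·32.7369+(1−p*)·44.4818)/1.01=34.9271; Δ=(32.7369−44.4818)/(153.2649−101.2392)=-0.2258; B=V−Δ·S=66.6700
Node (0,0) S=129.0000: V=(p*·34.9271+(1−p*)·51.3982)/1.01=38.1073; Δ=(34.9271−51.3982)/(140.6100−92.8800)=-0.3451; B=V−Δ·S=82.6239
The time-0 hedge costs 38.1073, which is the no-arbitrage price.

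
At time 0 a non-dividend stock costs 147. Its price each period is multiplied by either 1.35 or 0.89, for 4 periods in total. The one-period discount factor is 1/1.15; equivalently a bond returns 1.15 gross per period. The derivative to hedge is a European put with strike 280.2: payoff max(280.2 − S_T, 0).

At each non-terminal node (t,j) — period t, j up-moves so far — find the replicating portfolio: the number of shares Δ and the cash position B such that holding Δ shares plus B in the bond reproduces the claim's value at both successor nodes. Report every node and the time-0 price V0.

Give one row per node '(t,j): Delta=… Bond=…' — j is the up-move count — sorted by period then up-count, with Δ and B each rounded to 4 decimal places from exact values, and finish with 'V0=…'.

(0,0): Delta=-0.5390 Bond=112.0590
(1,0): Delta=-0.8327 Bond=167.2923
(1,1): Delta=-0.3900 Bond=99.3107
(2,0): Delta=-1.0000 Bond=211.8715
(2,1): Delta=-0.7478 Bond=177.3974
(2,2): Delta=-0.2086 Bond=65.5995
(3,0): Delta=-1.0000 Bond=243.6522
(3,1): Delta=-1.0000 Bond=243.6522
(3,2): Delta=-0.6199 Bond=173.5106
(3,3): Delta=0.0000 Bond=0.0000
V0=32.8321

Risk-neutral probability p* = (R−d)/(u−d) = (1.15−0.89)/(1.35−0.89) = 0.5652.
Terminal values V(4,·): V(4,0)=187.9689, V(4,1)=140.2989, V(4,2)=67.9905, V(4,3)=0.0000, V(4,4)=0.0000
Node (3,0) S=103.6304: V=(p*·140.2989+(1−p*)·187.9689)/1.15=140.0217; Δ=(140.2989−187.9689)/(139.9011−92.2311)=-1.0000; B=V−Δ·S=243.6522
Node (3,1) S=157.1922: V=(p*·67.9905+(1−p*)·140.2989)/1.15=86.4599; Δ=(67.9905−140.2989)/(212.2095−139.9011)=-1.0000; B=V−Δ·S=243.6522
Node (3,2) S=238.4377: V=(p*·0.0000+(1−p*)·67.9905)/1.15=25.7053; Δ=(0.0000−67.9905)/(321.8909−212.2095)=-0.6199; B=V−Δ·S=173.5106
Node (3,3) S=361.6751: V=(p*·0.0000+(1−p*)·0.0000)/1.15=0.0000; Δ=(0.0000−0.0000)/(488.2614−321.8909)=0.0000; B=V−Δ·S=0.0000
Node (2,0) S=116.4387: V=(p*·86.4599+(1−p*)·140.0217)/1.15=95.4328; Δ=(86.4599−140.0217)/(157.1922−103.6304)=-1.0000; B=V−Δ·S=211.8715
Node (2,1) S=176.6205: V=(p*·25.7053+(1−p*)·86.4599)/1.15=45.3220; Δ=(25.7053−86.4599)/(238.4377−157.1922)=-0.7478; B=V−Δ·S=177.3974
Node (2,2) S=267.9075: V=(p*·0.0000+(1−p*)·25.7053)/1.15=9.7184; Δ=(0.0000−25.7053)/(361.6751−238.4377)=-0.2086; B=V−Δ·S=65.5995
Node (1,0) S=130.8300: V=(p*·45.3220+(1−p*)·95.4328)/1.15=58.3559; Δ=(45.3220−95.4328)/(176.6205−116.4387)=-0.8327; B=V−Δ·S=167.2923
Node (1,1) S=198.4500: V=(p*·9.7184+(1−p*)·45.3220)/1.15=21.9115; Δ=(9.7184−45.3220)/(267.9075−176.6205)=-0.3900; B=V−Δ·S=99.3107
Node (0,0) S=147.0000: V=(p*·21.9115+(1−p*)·58.3559)/1.15=32.8321; Δ=(21.9115−58.3559)/(198.4500−130.8300)=-0.5390; B=V−Δ·S=112.0590
Check: Δ(0,0)·S0 + B(0,0) = 32.8321 = V0.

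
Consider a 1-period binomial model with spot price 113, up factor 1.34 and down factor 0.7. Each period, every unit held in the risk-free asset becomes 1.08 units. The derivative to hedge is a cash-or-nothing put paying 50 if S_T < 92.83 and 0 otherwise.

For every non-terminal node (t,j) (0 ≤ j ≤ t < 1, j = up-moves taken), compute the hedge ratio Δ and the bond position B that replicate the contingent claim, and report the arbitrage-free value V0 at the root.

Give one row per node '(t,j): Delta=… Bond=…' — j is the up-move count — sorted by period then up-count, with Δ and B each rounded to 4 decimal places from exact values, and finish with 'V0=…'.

Risk-neutral probability p* = (R−d)/(u−d) = (1.08−0.7)/(1.34−0.7) = 0.5938.
Terminal values V(1,·): V(1,0)=50.0000, V(1,1)=0.0000
(0,0): S=113.0000. Δ = (V_up−V_dn)/(S_up−S_dn) = (0.0000−50.0000)/(151.4200−79.1000) = -0.6914. V = [p*·0.0000 + (1−p*)·50.0000]/1.08 = 18.8079. B = V − Δ·S = 96.9329.
Each (Δ,B) replicates both successor values, so the strategy is self-financing and V0 is arbitrage-free.

(0,0): Delta=-0.6914 Bond=96.9329
V0=18.8079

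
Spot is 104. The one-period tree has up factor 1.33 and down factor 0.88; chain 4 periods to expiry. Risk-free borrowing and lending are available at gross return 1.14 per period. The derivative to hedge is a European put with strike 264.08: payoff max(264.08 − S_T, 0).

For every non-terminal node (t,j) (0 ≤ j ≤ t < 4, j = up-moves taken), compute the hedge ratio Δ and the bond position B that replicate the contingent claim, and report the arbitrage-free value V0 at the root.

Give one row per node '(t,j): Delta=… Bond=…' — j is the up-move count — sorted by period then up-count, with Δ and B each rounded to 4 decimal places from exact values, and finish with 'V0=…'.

No-arbitrage ⇒ martingale measure with p* = (R−d)/(u−d) = 0.5778.
At expiry t=4: V(4,0)=201.7117, V(4,1)=169.8188, V(4,2)=121.6170, V(4,3)=48.7667, V(4,4)=0.0000
(3,0): S=70.8731. Δ = (V_up−V_dn)/(S_up−S_dn) = (169.8188−201.7117)/(94.2612−62.3683) = -1.0000. V = [p*·169.8188 + (1−p*)·201.7117]/1.14 = 160.7760. B = V − Δ·S = 231.6491.
(3,1): S=107.1150. Δ = (V_up−V_dn)/(S_up−S_dn) = (121.6170−169.8188)/(142.4630−94.2612) = -1.0000. V = [p*·121.6170 + (1−p*)·169.8188]/1.14 = 124.5341. B = V − Δ·S = 231.6491.
(3,2): S=161.8897. Δ = (V_up−V_dn)/(S_up−S_dn) = (48.7667−121.6170)/(215.3133−142.4630) = -1.0000. V = [p*·48.7667 + (1−p*)·121.6170]/1.14 = 69.7594. B = V − Δ·S = 231.6491.
(3,3): S=244.6742. Δ = (V_up−V_dn)/(S_up−S_dn) = (0.0000−48.7667)/(325.4167−215.3133) = -0.4429. V = [p*·0.0000 + (1−p*)·48.7667]/1.14 = 18.0617. B = V − Δ·S = 126.4321.
(2,0): S=80.5376. Δ = (V_up−V_dn)/(S_up−S_dn) = (124.5341−160.7760)/(107.1150−70.8731) = -1.0000. V = [p*·124.5341 + (1−p*)·160.7760]/1.14 = 122.6634. B = V − Δ·S = 203.2010.
(2,1): S=121.7216. Δ = (V_up−V_dn)/(S_up−S_dn) = (69.7594−124.5341)/(161.8897−107.1150) = -1.0000. V = [p*·69.7594 + (1−p*)·124.5341]/1.14 = 81.4794. B = V − Δ·S = 203.2010.
(2,2): S=183.9656. Δ = (V_up−V_dn)/(S_up−S_dn) = (18.0617−69.7594)/(244.6742−161.8897) = -0.6245. V = [p*·18.0617 + (1−p*)·69.7594]/1.14 = 34.9909. B = V − Δ·S = 149.8746.
(1,0): S=91.5200. Δ = (V_up−V_dn)/(S_up−S_dn) = (81.4794−122.6634)/(121.7216−80.5376) = -1.0000. V = [p*·81.4794 + (1−p*)·122.6634]/1.14 = 86.7265. B = V − Δ·S = 178.2465.
(1,1): S=138.3200. Δ = (V_up−V_dn)/(S_up−S_dn) = (34.9909−81.4794)/(183.9656−121.7216) = -0.7469. V = [p*·34.9909 + (1−p*)·81.4794]/1.14 = 47.9117. B = V − Δ·S = 151.2195.
(0,0): S=104.0000. Δ = (V_up−V_dn)/(S_up−S_dn) = (47.9117−86.7265)/(138.3200−91.5200) = -0.8294. V = [p*·47.9117 + (1−p*)·86.7265]/1.14 = 56.4037. B = V − Δ·S = 142.6587.
Root portfolio cost Δ·104+B reproduces V0=56.4037.

(0,0): Delta=-0.8294 Bond=142.6587
(1,0): Delta=-1.0000 Bond=178.2465
(1,1): Delta=-0.7469 Bond=151.2195
(2,0): Delta=-1.0000 Bond=203.2010
(2,1): Delta=-1.0000 Bond=203.2010
(2,2): Delta=-0.6245 Bond=149.8746
(3,0): Delta=-1.0000 Bond=231.6491
(3,1): Delta=-1.0000 Bond=231.6491
(3,2): Delta=-1.0000 Bond=231.6491
(3,3): Delta=-0.4429 Bond=126.4321
V0=56.4037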